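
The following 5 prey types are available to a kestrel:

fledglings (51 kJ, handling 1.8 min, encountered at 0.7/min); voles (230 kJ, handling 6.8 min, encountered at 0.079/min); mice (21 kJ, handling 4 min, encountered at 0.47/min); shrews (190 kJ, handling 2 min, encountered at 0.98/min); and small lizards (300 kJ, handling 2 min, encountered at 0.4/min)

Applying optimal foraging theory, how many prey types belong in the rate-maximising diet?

2

E/h in descending order: small lizards 150, shrews 95, voles 33.8, fledglings 28.3, mice 5.25 kJ/min. The optimal diet is the largest prefix of this list for which every included type satisfies E_i/h_i > R on the types above it.
Rate on top 1: 66.67. shrews: 95 > 66.67 → include.
Rate on top 2: 81.44. voles: 33.8 < 81.44 → exclude; stop.
Optimal diet: small lizards, shrews — 2 of 5 types.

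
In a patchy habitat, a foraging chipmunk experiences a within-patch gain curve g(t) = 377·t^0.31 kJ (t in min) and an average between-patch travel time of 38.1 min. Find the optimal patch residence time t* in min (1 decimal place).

17.1 min

Optimal t* satisfies g'(t*) = g(t*)/(T + t*).
g'(t) = 0.31·377·t^-0.69. Setting 0.31·377·t^-0.69 = 377·t^0.31/(38.1+t) gives 0.31(38.1+t) = t, so 0.69·t = 0.31×38.1.
t* = 0.31×38.1/0.69 = 17.12 min.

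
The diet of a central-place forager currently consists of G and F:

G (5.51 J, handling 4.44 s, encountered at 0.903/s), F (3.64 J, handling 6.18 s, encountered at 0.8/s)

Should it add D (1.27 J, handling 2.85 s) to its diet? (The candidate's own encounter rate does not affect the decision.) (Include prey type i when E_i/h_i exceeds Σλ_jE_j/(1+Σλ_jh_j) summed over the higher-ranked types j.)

No

Current rate: (0.903×5.51 + 0.8×3.64)/(1 + 0.903×4.44 + 0.8×6.18) = 0.7925 J/s.
Profitability of D: 1.27/2.85 = 0.4456 J/s.
Since 0.4456 < R, time spent handling D is better spent searching.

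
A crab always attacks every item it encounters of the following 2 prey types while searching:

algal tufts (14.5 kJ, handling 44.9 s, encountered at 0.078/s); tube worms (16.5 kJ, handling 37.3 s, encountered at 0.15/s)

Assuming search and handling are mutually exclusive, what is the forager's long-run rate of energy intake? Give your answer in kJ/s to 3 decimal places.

R = Σλ_iE_i / (1 + Σλ_ih_i)
Numerator: 0.078×14.5 + 0.15×16.5 = 3.606
Denominator: 1 + 0.078×44.9 + 0.15×37.3 = 10.1
R = 3.606/10.1 = 0.3571 kJ/s

0.357 kJ/s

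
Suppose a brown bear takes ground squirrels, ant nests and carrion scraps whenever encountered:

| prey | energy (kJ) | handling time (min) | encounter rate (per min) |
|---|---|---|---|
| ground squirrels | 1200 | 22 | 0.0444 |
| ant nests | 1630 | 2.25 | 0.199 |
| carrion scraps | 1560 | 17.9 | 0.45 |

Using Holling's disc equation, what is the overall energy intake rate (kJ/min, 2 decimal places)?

R = Σλ_iE_i / (1 + Σλ_ih_i)
Numerator: 0.0444×1200 + 0.199×1630 + 0.45×1560 = 1080
Denominator: 1 + 0.0444×22 + 0.199×2.25 + 0.45×17.9 = 10.48
R = 1080/10.48 = 103 kJ/min

103.02 kJ/min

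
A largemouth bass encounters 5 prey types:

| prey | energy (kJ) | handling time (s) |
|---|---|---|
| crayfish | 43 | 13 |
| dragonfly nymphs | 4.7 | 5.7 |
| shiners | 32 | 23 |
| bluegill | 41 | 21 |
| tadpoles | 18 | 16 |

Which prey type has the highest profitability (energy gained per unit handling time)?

In descending order of E/h:
crayfish: 43/13 = 3.31 kJ/s
bluegill: 41/21 = 1.95 kJ/s
shiners: 32/23 = 1.39 kJ/s
tadpoles: 18/16 = 1.12 kJ/s
dragonfly nymphs: 4.7/5.7 = 0.825 kJ/s

crayfish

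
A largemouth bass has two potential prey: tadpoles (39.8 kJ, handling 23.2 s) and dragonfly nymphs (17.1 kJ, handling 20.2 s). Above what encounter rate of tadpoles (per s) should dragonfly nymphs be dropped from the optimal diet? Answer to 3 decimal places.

At the threshold, the rate on tadpoles alone equals the profitability of dragonfly nymphs: λ·39.8/(1 + λ·23.2) = 17.1/20.2 = 0.8465.
Rearranging, λ(39.8 − 0.8465×23.2) = 0.8465, so λ = 0.8465/20.16 = 0.04199 per s.

0.042 per s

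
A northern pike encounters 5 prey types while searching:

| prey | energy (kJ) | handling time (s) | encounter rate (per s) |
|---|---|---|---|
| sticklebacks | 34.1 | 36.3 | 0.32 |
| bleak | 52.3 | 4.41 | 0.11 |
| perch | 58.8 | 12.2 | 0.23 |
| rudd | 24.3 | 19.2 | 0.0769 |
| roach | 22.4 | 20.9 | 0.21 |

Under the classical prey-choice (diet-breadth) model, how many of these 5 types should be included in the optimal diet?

E/h in descending order: bleak 11.9, perch 4.82, rudd 1.27, roach 1.07, sticklebacks 0.939 kJ/s. The optimal diet is the largest prefix of this list for which every included type satisfies E_i/h_i > R on the types above it.
Rate on top 1: 3.874. perch: 4.82 > 3.874 → include.
Rate on top 2: 4.492. rudd: 1.27 < 4.492 → exclude; stop.
Optimal diet: bleak, perch — 2 of 5 types.

2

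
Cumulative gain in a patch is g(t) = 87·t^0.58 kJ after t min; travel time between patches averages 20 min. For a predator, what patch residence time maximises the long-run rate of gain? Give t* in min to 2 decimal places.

By the marginal value theorem, leave when the instantaneous gain rate g'(t) equals the habitat-wide average g(t)/(T + t).
g'(t) = 0.58·87·t^-0.42. Setting 0.58·87·t^-0.42 = 87·t^0.58/(20+t) gives 0.58(20+t) = t, so 0.42·t = 0.58×20.
t* = 0.58×20/0.42 = 27.62 min.

27.62 min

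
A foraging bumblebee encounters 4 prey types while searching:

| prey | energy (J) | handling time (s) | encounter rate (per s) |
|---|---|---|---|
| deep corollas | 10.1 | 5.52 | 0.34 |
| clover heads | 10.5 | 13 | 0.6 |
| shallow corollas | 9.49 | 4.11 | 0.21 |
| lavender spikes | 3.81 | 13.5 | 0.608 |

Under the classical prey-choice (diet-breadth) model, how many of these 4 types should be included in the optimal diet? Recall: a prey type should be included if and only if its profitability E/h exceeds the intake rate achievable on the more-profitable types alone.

2

E/h in descending order: shallow corollas 2.31, deep corollas 1.83, clover heads 0.808, lavender spikes 0.282 J/s. The optimal diet is the largest prefix of this list for which every included type satisfies E_i/h_i > R on the types above it.
Rate on top 1: 1.07. deep corollas: 1.83 > 1.07 → include.
Rate on top 2: 1.451. clover heads: 0.808 < 1.451 → exclude; stop.
Optimal diet: shallow corollas, deep corollas — 2 of 4 types.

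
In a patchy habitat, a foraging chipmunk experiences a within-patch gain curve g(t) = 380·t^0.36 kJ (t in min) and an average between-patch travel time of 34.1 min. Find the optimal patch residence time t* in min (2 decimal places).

19.18 min

By the marginal value theorem, leave when the instantaneous gain rate g'(t) equals the habitat-wide average g(t)/(T + t).
g'(t) = 0.36·380·t^-0.64. Setting 0.36·380·t^-0.64 = 380·t^0.36/(34.1+t) gives 0.36(34.1+t) = t, so 0.64·t = 0.36×34.1.
t* = 0.36×34.1/0.64 = 19.18 min.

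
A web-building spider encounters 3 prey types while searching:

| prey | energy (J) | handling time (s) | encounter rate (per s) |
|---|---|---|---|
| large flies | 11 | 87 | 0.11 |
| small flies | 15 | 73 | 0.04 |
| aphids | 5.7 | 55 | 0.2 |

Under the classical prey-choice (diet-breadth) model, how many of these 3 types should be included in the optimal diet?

1

Profitabilities (E/h, J/s): small flies 0.205, large flies 0.126, aphids 0.104. Add prey in this order while the next type's profitability exceeds the intake rate on those already taken.
Rate on top 1: 0.1531. large flies: 0.126 < 0.1531 → exclude; stop.
Optimal diet: small flies — 1 of 3 types.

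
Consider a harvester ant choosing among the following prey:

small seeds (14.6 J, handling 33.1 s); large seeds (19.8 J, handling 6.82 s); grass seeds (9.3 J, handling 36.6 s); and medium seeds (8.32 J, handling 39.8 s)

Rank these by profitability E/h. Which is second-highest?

small seeds

In descending order of E/h:
large seeds: 19.8/6.82 = 2.9 J/s
small seeds: 14.6/33.1 = 0.441 J/s
grass seeds: 9.3/36.6 = 0.254 J/s
medium seeds: 8.32/39.8 = 0.209 J/s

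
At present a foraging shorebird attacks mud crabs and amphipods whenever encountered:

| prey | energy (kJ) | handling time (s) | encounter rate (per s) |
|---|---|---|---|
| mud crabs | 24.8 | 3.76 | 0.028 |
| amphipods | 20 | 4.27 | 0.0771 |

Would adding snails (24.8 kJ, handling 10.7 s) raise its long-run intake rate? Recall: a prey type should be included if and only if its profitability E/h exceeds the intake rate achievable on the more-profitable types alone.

Intake rate on the current diet: R = (0.028×24.8 + 0.0771×20) / (1 + 0.028×3.76 + 0.0771×4.27) = 2.236/1.434 = 1.559 kJ/s.
snails: E/h = 24.8/10.7 = 2.318 kJ/s.
2.318 > 1.559, so adding snails raises the average — include it.

Yes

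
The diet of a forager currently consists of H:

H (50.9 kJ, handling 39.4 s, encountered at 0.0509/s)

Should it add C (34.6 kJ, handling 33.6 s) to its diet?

Yes

Current rate: (0.0509×50.9)/(1 + 0.0509×39.4) = 0.862 kJ/s.
C: E/h = 34.6/33.6 = 1.03 kJ/s.
Since 1.03 > R, including C increases the long-run rate.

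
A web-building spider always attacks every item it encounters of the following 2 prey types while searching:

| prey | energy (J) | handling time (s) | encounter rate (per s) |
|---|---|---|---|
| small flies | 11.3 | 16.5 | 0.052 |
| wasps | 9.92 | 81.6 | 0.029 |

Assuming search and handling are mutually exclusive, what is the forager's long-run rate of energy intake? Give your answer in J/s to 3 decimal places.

Energy encountered per unit search time: 0.052×11.3 + 0.029×9.92 = 0.8753 J/s.
Handling time per unit search time: 0.052×16.5 + 0.029×81.6 = 3.224.
Rate = 0.8753/(1 + 3.224) = 0.2072 J/s.

0.207 J/s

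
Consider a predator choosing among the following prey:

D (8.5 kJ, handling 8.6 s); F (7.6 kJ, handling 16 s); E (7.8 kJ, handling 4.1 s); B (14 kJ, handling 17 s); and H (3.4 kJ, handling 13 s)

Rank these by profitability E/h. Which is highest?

Profitability E/h (kJ/s): D = 8.5/8.6 = 0.988, F = 7.6/16 = 0.475, E = 7.8/4.1 = 1.9, B = 14/17 = 0.824, H = 3.4/13 = 0.262.
Ranked: E > D > B > F > H.

E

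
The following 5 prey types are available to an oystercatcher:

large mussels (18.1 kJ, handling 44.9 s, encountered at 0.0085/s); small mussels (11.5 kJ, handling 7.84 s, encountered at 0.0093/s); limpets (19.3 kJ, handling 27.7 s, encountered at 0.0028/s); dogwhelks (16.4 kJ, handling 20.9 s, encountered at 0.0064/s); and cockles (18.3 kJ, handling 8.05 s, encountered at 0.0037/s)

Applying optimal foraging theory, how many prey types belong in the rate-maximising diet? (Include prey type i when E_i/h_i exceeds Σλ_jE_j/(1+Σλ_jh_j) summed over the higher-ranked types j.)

Rank by E/h (kJ/s): cockles 2.27, small mussels 1.47, dogwhelks 0.785, limpets 0.697, large mussels 0.403. Include each in turn until the next type's E/h falls below the running intake rate.
Rate on top 1: 0.06575. small mussels: 1.47 > 0.06575 → include.
Rate on top 2: 0.1584. dogwhelks: 0.785 > 0.1584 → include.
Rate on top 3: 0.2261. limpets: 0.697 > 0.2261 → include.
Rate on top 4: 0.2539. large mussels: 0.403 > 0.2539 → include.
Optimal diet: cockles, small mussels, dogwhelks, limpets, large mussels — 5 of 5 types.

5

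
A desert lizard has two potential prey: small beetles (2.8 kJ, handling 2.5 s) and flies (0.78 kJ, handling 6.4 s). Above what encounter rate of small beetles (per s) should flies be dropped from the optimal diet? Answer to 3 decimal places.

0.049 per s

At the threshold, the rate on small beetles alone equals the profitability of flies: λ·2.8/(1 + λ·2.5) = 0.78/6.4 = 0.1219.
Rearranging, λ(2.8 − 0.1219×2.5) = 0.1219, so λ = 0.1219/2.495 = 0.04884 per s.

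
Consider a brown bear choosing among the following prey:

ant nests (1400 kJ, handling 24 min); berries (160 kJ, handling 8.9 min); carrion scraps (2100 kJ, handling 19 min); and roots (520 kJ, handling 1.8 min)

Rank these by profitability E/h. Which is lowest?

berries

In descending order of E/h:
roots: 520/1.8 = 289 kJ/min
carrion scraps: 2100/19 = 111 kJ/min
ant nests: 1400/24 = 58.3 kJ/min
berries: 160/8.9 = 18 kJ/min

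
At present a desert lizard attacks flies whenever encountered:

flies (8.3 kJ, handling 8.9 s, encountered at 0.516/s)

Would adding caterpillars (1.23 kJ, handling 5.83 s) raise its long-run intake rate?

No

On flies alone, R = ΣλE/(1+Σλh) = 4.283/5.592 = 0.7658 kJ/s.
caterpillars: E/h = 1.23/5.83 = 0.211 kJ/s.
0.211 < 0.7658, so adding caterpillars would lower the average — exclude it.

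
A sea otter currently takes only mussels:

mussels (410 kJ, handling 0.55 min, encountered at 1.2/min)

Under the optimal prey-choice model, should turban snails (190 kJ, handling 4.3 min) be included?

Current rate: (1.2×410)/(1 + 1.2×0.55) = 296.4 kJ/min.
Profitability of turban snails: 190/4.3 = 44.19 kJ/min.
44.19 < 296.4, so adding turban snails would lower the average — exclude it.

No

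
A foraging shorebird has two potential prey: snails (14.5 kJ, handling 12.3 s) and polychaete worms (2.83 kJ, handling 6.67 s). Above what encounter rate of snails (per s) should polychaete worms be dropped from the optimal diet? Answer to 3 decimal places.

0.046 per s

At the threshold, the rate on snails alone equals the profitability of polychaete worms: λ·14.5/(1 + λ·12.3) = 2.83/6.67 = 0.4243.
Rearranging, λ(14.5 − 0.4243×12.3) = 0.4243, so λ = 0.4243/9.281 = 0.04571 per s.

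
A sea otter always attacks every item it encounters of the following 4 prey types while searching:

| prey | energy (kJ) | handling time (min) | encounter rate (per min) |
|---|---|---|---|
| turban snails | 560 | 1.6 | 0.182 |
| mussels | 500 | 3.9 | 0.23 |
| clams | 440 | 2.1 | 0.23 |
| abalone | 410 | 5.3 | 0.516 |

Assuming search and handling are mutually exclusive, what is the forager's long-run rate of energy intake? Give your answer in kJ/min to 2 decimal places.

Energy encountered per unit search time: 0.182×560 + 0.23×500 + 0.23×440 + 0.516×410 = 529.7 kJ/min.
Handling time per unit search time: 0.182×1.6 + 0.23×3.9 + 0.23×2.1 + 0.516×5.3 = 4.406.
Rate = 529.7/(1 + 4.406) = 97.98 kJ/min.

97.98 kJ/min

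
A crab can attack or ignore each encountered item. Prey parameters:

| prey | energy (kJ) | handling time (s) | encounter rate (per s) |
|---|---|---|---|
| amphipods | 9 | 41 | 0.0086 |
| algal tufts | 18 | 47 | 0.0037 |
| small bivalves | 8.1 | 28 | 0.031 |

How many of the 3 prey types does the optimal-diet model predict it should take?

3

E/h in descending order: algal tufts 0.383, small bivalves 0.289, amphipods 0.22 kJ/s. The optimal diet is the largest prefix of this list for which every included type satisfies E_i/h_i > R on the types above it.
Rate on top 1: 0.05673. small bivalves: 0.289 > 0.05673 → include.
Rate on top 2: 0.1556. amphipods: 0.22 > 0.1556 → include.
Optimal diet: algal tufts, small bivalves, amphipods — 3 of 3 types.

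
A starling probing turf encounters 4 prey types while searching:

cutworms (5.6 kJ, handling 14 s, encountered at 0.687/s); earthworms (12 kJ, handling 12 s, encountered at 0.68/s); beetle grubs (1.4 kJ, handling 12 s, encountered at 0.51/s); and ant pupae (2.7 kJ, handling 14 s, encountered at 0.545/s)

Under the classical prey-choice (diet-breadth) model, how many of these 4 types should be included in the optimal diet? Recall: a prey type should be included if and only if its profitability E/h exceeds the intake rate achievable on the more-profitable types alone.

1

E/h in descending order: earthworms 1, cutworms 0.4, ant pupae 0.193, beetle grubs 0.117 kJ/s. The optimal diet is the largest prefix of this list for which every included type satisfies E_i/h_i > R on the types above it.
Rate on top 1: 0.8908. cutworms: 0.4 < 0.8908 → exclude; stop.
Optimal diet: earthworms — 1 of 4 types.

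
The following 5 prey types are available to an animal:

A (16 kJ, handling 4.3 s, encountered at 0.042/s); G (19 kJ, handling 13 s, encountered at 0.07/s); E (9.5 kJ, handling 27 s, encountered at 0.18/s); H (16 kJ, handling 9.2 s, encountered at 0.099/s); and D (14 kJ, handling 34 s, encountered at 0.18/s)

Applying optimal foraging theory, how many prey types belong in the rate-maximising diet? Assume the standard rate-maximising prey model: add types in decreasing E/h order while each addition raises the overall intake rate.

3

Profitabilities (E/h, kJ/s): A 3.72, H 1.74, G 1.46, D 0.412, E 0.352. Add prey in this order while the next type's profitability exceeds the intake rate on those already taken.
Rate on top 1: 0.5692. H: 1.74 > 0.5692 → include.
Rate on top 2: 1.079. G: 1.46 > 1.079 → include.
Rate on top 3: 1.195. D: 0.412 < 1.195 → exclude; stop.
Optimal diet: A, H, G — 3 of 5 types.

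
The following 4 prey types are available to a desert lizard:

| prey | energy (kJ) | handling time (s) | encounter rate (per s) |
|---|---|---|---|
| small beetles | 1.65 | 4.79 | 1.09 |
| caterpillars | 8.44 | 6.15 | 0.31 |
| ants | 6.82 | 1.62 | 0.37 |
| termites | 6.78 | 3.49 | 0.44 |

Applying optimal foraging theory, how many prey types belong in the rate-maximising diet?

2

E/h in descending order: ants 4.21, termites 1.94, caterpillars 1.37, small beetles 0.344 kJ/s. The optimal diet is the largest prefix of this list for which every included type satisfies E_i/h_i > R on the types above it.
Rate on top 1: 1.578. termites: 1.94 > 1.578 → include.
Rate on top 2: 1.756. caterpillars: 1.37 < 1.756 → exclude; stop.
Optimal diet: ants, termites — 2 of 4 types.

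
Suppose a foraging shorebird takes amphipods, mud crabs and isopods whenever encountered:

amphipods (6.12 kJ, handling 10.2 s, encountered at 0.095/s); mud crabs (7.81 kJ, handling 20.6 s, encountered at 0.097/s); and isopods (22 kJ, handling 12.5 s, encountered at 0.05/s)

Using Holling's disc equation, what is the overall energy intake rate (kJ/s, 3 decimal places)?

0.531 kJ/s

R = (0.095×6.12 + 0.097×7.81 + 0.05×22) / (1 + 0.095×10.2 + 0.097×20.6 + 0.05×12.5) = 2.439/4.592 = 0.5311 kJ/s.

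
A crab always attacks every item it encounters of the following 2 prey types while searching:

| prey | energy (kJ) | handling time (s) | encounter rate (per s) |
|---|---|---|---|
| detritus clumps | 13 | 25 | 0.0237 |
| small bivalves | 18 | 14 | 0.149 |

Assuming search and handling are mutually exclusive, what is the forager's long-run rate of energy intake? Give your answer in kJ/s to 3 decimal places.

0.813 kJ/s

Energy encountered per unit search time: 0.0237×13 + 0.149×18 = 2.99 kJ/s.
Handling time per unit search time: 0.0237×25 + 0.149×14 = 2.678.
Rate = 2.99/(1 + 2.678) = 0.8129 kJ/s.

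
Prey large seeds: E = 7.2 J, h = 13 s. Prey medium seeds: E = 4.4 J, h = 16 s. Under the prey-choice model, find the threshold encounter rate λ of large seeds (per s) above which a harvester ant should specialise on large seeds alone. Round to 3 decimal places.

The zero-one rule: include medium seeds iff E₂/h₂ > λE₁/(1+λh₁). Equality gives the switch point.
λE₁h₂ = E₂ + λE₂h₁ ⇒ λ = E₂/(E₁h₂ − E₂h₁) = 4.4/(115.2 − 57.2) = 0.07586 per s.

0.076 per s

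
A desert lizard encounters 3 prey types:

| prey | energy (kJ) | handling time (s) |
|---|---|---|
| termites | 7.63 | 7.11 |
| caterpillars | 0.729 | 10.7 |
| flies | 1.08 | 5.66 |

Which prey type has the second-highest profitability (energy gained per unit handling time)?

flies

In descending order of E/h:
termites: 7.63/7.11 = 1.07 kJ/s
flies: 1.08/5.66 = 0.191 kJ/s
caterpillars: 0.729/10.7 = 0.0681 kJ/s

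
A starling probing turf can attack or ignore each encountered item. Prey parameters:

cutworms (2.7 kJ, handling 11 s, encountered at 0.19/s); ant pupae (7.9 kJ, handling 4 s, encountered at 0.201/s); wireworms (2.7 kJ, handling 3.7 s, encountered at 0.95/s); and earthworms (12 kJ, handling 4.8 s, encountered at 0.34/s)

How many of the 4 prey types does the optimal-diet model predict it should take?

Profitabilities (E/h, kJ/s): earthworms 2.5, ant pupae 1.98, wireworms 0.73, cutworms 0.245. Add prey in this order while the next type's profitability exceeds the intake rate on those already taken.
Rate on top 1: 1.55. ant pupae: 1.98 > 1.55 → include.
Rate on top 2: 1.65. wireworms: 0.73 < 1.65 → exclude; stop.
Optimal diet: earthworms, ant pupae — 2 of 4 types.

2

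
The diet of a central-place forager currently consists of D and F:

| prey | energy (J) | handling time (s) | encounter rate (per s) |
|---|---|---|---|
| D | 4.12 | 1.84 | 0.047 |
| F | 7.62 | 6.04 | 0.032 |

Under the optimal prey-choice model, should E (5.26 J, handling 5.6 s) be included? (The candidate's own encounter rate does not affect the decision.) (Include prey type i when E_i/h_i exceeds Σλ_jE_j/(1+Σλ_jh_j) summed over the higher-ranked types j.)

Yes

On D and F alone, R = ΣλE/(1+Σλh) = 0.4375/1.28 = 0.3418 J/s.
E: E/h = 5.26/5.6 = 0.9393 J/s.
0.9393 > 0.3418, so adding E raises the average — include it.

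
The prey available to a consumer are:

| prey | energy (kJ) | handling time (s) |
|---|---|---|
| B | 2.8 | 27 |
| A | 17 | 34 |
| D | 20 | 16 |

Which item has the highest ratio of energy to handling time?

In descending order of E/h:
D: 20/16 = 1.25 kJ/s
A: 17/34 = 0.5 kJ/s
B: 2.8/27 = 0.104 kJ/s

D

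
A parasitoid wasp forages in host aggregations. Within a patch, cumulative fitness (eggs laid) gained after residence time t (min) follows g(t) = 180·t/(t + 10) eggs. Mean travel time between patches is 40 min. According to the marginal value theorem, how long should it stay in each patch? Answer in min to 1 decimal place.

Optimal t* satisfies g'(t*) = g(t*)/(T + t*).
g'(t) = 180·10/(t + 10)². Setting 180·10/(t+10)² = 180t/[(t+10)(40+t)] gives 10(40+t) = t(t+10), so t² = 10×40 = 400.
t* = √400 = 20 min.

20.0 min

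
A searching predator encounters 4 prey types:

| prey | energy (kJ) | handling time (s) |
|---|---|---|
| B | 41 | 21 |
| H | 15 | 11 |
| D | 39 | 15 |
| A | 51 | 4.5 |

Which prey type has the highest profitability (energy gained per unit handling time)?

A

In descending order of E/h:
A: 51/4.5 = 11.3 kJ/s
D: 39/15 = 2.6 kJ/s
B: 41/21 = 1.95 kJ/s
H: 15/11 = 1.36 kJ/s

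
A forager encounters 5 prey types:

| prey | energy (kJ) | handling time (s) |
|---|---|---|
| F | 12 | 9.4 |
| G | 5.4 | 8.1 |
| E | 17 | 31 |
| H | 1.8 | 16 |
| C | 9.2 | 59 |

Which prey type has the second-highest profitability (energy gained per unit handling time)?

G

In descending order of E/h:
F: 12/9.4 = 1.28 kJ/s
G: 5.4/8.1 = 0.667 kJ/s
E: 17/31 = 0.548 kJ/s
C: 9.2/59 = 0.156 kJ/s
H: 1.8/16 = 0.113 kJ/s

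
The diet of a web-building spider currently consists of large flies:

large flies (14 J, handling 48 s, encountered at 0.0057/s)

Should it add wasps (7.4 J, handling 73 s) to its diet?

Current rate: (0.0057×14)/(1 + 0.0057×48) = 0.06266 J/s.
Profitability of wasps: 7.4/73 = 0.1014 J/s.
Since 0.1014 > R, including wasps increases the long-run rate.

Yes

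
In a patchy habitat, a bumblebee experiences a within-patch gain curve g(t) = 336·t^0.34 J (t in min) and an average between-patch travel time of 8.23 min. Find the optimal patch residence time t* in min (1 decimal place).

By the marginal value theorem, leave when the instantaneous gain rate g'(t) equals the habitat-wide average g(t)/(T + t).
g'(t) = 0.34·336·t^-0.66. Setting 0.34·336·t^-0.66 = 336·t^0.34/(8.23+t) gives 0.34(8.23+t) = t, so 0.66·t = 0.34×8.23.
t* = 0.34×8.23/0.66 = 4.24 min.

4.2 min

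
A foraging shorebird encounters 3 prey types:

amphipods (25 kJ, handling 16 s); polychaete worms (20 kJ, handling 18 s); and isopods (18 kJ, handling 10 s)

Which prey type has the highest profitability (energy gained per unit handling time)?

isopods

In descending order of E/h:
isopods: 18/10 = 1.8 kJ/s
amphipods: 25/16 = 1.56 kJ/s
polychaete worms: 20/18 = 1.11 kJ/s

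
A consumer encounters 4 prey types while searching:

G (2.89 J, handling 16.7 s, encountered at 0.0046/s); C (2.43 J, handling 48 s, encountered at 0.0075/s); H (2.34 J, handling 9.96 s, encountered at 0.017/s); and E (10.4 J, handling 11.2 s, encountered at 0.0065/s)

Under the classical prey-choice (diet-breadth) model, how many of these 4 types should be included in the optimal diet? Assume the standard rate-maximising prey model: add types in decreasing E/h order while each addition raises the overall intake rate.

3

Profitabilities (E/h, J/s): E 0.929, H 0.235, G 0.173, C 0.0506. Add prey in this order while the next type's profitability exceeds the intake rate on those already taken.
Rate on top 1: 0.06301. H: 0.235 > 0.06301 → include.
Rate on top 2: 0.08645. G: 0.173 > 0.08645 → include.
Rate on top 3: 0.09149. C: 0.0506 < 0.09149 → exclude; stop.
Optimal diet: E, H, G — 3 of 4 types.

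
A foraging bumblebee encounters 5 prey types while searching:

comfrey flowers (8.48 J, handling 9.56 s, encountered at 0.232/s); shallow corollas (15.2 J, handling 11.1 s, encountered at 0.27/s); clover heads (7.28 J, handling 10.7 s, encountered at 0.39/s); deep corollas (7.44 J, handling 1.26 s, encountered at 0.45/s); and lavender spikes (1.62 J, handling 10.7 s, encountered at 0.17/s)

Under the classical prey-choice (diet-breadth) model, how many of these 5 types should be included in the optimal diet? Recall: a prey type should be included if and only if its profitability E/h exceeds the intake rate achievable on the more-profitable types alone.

1

E/h in descending order: deep corollas 5.9, shallow corollas 1.37, comfrey flowers 0.887, clover heads 0.68, lavender spikes 0.151 J/s. The optimal diet is the largest prefix of this list for which every included type satisfies E_i/h_i > R on the types above it.
Rate on top 1: 2.137. shallow corollas: 1.37 < 2.137 → exclude; stop.
Optimal diet: deep corollas — 1 of 5 types.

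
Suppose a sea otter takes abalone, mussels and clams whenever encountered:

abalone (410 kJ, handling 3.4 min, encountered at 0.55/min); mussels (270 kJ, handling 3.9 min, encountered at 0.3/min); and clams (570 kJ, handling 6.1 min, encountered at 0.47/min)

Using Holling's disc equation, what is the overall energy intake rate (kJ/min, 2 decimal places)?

83.16 kJ/min

R = (0.55×410 + 0.3×270 + 0.47×570) / (1 + 0.55×3.4 + 0.3×3.9 + 0.47×6.1) = 574.4/6.907 = 83.16 kJ/min.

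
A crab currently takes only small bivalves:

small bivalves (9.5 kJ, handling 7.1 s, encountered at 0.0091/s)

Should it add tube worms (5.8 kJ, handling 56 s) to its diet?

Yes

Intake rate on the current diet: R = (0.0091×9.5) / (1 + 0.0091×7.1) = 0.08645/1.065 = 0.0812 kJ/s.
Profitability of tube worms: 5.8/56 = 0.1036 kJ/s.
Since 0.1036 > R, including tube worms increases the long-run rate.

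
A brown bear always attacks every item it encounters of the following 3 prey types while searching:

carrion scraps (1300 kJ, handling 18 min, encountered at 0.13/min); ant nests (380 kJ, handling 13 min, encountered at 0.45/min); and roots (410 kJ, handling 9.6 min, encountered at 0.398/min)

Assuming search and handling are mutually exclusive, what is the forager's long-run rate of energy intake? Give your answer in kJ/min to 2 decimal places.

38.67 kJ/min

R = (0.13×1300 + 0.45×380 + 0.398×410) / (1 + 0.13×18 + 0.45×13 + 0.398×9.6) = 503.2/13.01 = 38.67 kJ/min.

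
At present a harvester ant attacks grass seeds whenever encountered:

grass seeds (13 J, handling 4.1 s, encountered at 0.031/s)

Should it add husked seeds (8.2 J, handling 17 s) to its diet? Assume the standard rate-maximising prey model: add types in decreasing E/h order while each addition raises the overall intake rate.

Intake rate on the current diet: R = (0.031×13) / (1 + 0.031×4.1) = 0.403/1.127 = 0.3576 J/s.
husked seeds: E/h = 8.2/17 = 0.4824 J/s.
Since 0.4824 > R, including husked seeds increases the long-run rate.

Yes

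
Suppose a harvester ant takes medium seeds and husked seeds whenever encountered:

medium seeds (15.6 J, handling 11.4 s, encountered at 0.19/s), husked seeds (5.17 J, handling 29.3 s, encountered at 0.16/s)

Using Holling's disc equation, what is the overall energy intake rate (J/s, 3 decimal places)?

0.483 J/s

R = (0.19×15.6 + 0.16×5.17) / (1 + 0.19×11.4 + 0.16×29.3) = 3.791/7.854 = 0.4827 J/s.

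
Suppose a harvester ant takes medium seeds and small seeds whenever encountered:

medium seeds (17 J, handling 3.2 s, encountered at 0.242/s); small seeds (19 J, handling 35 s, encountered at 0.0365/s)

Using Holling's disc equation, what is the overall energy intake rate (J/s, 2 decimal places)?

R = Σλ_iE_i / (1 + Σλ_ih_i)
Numerator: 0.242×17 + 0.0365×19 = 4.808
Denominator: 1 + 0.242×3.2 + 0.0365×35 = 3.052
R = 4.808/3.052 = 1.575 J/s

1.58 J/s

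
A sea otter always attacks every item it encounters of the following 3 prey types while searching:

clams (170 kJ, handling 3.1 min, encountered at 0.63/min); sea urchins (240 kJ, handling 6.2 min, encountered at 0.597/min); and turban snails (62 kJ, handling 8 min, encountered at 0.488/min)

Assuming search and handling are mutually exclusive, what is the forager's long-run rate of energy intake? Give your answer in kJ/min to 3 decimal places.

26.579 kJ/min

R = (0.63×170 + 0.597×240 + 0.488×62) / (1 + 0.63×3.1 + 0.597×6.2 + 0.488×8) = 280.6/10.56 = 26.58 kJ/min.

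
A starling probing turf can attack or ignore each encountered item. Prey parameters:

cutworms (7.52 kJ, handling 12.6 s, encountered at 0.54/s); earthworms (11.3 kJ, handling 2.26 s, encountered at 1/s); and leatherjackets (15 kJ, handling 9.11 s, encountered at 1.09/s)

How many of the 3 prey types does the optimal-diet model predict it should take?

1

Profitabilities (E/h, kJ/s): earthworms 5, leatherjackets 1.65, cutworms 0.597. Add prey in this order while the next type's profitability exceeds the intake rate on those already taken.
Rate on top 1: 3.466. leatherjackets: 1.65 < 3.466 → exclude; stop.
Optimal diet: earthworms — 1 of 3 types.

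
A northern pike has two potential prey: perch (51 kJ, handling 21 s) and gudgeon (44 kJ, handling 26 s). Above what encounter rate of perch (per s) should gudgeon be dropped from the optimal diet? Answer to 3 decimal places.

0.109 per s

Drop gudgeon once their profitability E₂/h₂ falls below the rate achievable on perch alone: E₂/h₂ = λE₁/(1 + λh₁).
Solve for λ: λE₁h₂ = E₂(1 + λh₁) → λ(E₁h₂ − E₂h₁) = E₂ → λ = E₂/(E₁h₂ − E₂h₁).
λ = 44/(51×26 − 44×21) = 44/402 = 0.1095 per s.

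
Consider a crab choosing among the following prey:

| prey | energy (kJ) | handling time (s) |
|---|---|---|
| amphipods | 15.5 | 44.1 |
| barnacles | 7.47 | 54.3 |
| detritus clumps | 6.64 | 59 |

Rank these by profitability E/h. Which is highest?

In descending order of E/h:
amphipods: 15.5/44.1 = 0.351 kJ/s
barnacles: 7.47/54.3 = 0.138 kJ/s
detritus clumps: 6.64/59 = 0.113 kJ/s

amphipods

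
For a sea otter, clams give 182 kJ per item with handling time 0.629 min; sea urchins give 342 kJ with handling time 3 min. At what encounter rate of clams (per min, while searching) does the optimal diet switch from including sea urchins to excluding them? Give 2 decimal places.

The zero-one rule: include sea urchins iff E₂/h₂ > λE₁/(1+λh₁). Equality gives the switch point.
λE₁h₂ = E₂ + λE₂h₁ ⇒ λ = E₂/(E₁h₂ − E₂h₁) = 342/(546 − 215.1) = 1.034 per min.

1.03 per min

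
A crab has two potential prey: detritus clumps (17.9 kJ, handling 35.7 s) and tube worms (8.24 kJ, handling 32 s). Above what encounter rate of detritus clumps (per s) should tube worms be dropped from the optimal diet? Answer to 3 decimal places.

0.030 per s

Drop tube worms once their profitability E₂/h₂ falls below the rate achievable on detritus clumps alone: E₂/h₂ = λE₁/(1 + λh₁).
Solve for λ: λE₁h₂ = E₂(1 + λh₁) → λ(E₁h₂ − E₂h₁) = E₂ → λ = E₂/(E₁h₂ − E₂h₁).
λ = 8.24/(17.9×32 − 8.24×35.7) = 8.24/278.6 = 0.02957 per s.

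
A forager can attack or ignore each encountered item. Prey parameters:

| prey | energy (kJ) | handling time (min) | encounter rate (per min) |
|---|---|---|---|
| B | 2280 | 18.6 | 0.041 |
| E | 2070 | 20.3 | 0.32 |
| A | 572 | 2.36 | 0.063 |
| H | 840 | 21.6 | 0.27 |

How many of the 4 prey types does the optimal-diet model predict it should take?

Rank by E/h (kJ/min): A 242, B 123, E 102, H 38.9. Include each in turn until the next type's E/h falls below the running intake rate.
Rate on top 1: 31.37. B: 123 > 31.37 → include.
Rate on top 2: 67.76. E: 102 > 67.76 → include.
Rate on top 3: 94.19. H: 38.9 < 94.19 → exclude; stop.
Optimal diet: A, B, E — 3 of 4 types.

3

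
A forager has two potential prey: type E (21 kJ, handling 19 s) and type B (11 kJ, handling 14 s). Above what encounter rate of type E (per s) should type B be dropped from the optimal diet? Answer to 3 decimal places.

0.129 per s

The zero-one rule: include type B iff E₂/h₂ > λE₁/(1+λh₁). Equality gives the switch point.
λE₁h₂ = E₂ + λE₂h₁ ⇒ λ = E₂/(E₁h₂ − E₂h₁) = 11/(294 − 209) = 0.1294 per s.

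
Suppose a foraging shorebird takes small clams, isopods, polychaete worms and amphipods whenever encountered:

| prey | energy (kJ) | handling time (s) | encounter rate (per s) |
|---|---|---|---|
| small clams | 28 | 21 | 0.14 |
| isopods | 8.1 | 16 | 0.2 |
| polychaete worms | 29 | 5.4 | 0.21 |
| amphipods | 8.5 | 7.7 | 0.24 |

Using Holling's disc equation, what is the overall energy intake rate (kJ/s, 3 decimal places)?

Energy encountered per unit search time: 0.14×28 + 0.2×8.1 + 0.21×29 + 0.24×8.5 = 13.67 kJ/s.
Handling time per unit search time: 0.14×21 + 0.2×16 + 0.21×5.4 + 0.24×7.7 = 9.122.
Rate = 13.67/(1 + 9.122) = 1.351 kJ/s.

1.351 kJ/s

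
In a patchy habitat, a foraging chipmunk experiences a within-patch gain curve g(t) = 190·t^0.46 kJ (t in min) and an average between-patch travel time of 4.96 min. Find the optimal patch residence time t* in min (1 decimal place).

4.2 min

Optimal t* satisfies g'(t*) = g(t*)/(T + t*).
g'(t) = 0.46·190·t^-0.54. Setting 0.46·190·t^-0.54 = 190·t^0.46/(4.96+t) gives 0.46(4.96+t) = t, so 0.54·t = 0.46×4.96.
t* = 0.46×4.96/0.54 = 4.225 min.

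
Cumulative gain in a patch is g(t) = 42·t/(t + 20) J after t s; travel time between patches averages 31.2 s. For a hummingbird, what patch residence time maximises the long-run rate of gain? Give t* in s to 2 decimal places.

By the marginal value theorem, leave when the instantaneous gain rate g'(t) equals the habitat-wide average g(t)/(T + t).
g'(t) = 42·20/(t + 20)². Setting 42·20/(t+20)² = 42t/[(t+20)(31.2+t)] gives 20(31.2+t) = t(t+20), so t² = 20×31.2 = 624.
t* = √624 = 24.98 s.

24.98 s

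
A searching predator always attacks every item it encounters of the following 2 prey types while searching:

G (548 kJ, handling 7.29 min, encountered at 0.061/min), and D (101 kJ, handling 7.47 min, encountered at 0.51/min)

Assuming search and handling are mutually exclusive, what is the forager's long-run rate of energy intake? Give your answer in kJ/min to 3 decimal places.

16.165 kJ/min

R = Σλ_iE_i / (1 + Σλ_ih_i)
Numerator: 0.061×548 + 0.51×101 = 84.94
Denominator: 1 + 0.061×7.29 + 0.51×7.47 = 5.254
R = 84.94/5.254 = 16.17 kJ/min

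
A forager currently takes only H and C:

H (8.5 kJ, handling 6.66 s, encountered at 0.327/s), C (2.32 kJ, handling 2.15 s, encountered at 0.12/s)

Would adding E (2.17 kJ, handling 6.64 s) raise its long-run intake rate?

Intake rate on the current diet: R = (0.327×8.5 + 0.12×2.32) / (1 + 0.327×6.66 + 0.12×2.15) = 3.058/3.436 = 0.89 kJ/s.
Profitability of E: 2.17/6.64 = 0.3268 kJ/s.
0.3268 < 0.89, so adding E would lower the average — exclude it.

No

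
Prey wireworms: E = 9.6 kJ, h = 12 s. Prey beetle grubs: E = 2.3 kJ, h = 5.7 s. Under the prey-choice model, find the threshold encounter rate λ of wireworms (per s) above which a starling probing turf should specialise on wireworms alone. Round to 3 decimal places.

Drop beetle grubs once their profitability E₂/h₂ falls below the rate achievable on wireworms alone: E₂/h₂ = λE₁/(1 + λh₁).
Solve for λ: λE₁h₂ = E₂(1 + λh₁) → λ(E₁h₂ − E₂h₁) = E₂ → λ = E₂/(E₁h₂ − E₂h₁).
λ = 2.3/(9.6×5.7 − 2.3×12) = 2.3/27.12 = 0.08481 per s.

0.085 per s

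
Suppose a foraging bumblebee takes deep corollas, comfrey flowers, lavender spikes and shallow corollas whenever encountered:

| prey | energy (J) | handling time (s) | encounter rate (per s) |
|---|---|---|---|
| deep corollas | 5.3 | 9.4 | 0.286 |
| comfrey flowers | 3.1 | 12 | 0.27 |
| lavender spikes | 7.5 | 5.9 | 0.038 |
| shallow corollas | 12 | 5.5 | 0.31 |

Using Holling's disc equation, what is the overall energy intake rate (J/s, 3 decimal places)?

0.718 J/s

R = (0.286×5.3 + 0.27×3.1 + 0.038×7.5 + 0.31×12) / (1 + 0.286×9.4 + 0.27×12 + 0.038×5.9 + 0.31×5.5) = 6.358/8.858 = 0.7178 J/s.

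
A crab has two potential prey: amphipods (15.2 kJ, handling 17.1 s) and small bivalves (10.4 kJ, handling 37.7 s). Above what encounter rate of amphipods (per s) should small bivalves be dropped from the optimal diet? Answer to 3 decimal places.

The zero-one rule: include small bivalves iff E₂/h₂ > λE₁/(1+λh₁). Equality gives the switch point.
λE₁h₂ = E₂ + λE₂h₁ ⇒ λ = E₂/(E₁h₂ − E₂h₁) = 10.4/(573 − 177.8) = 0.02632 per s.

0.026 per s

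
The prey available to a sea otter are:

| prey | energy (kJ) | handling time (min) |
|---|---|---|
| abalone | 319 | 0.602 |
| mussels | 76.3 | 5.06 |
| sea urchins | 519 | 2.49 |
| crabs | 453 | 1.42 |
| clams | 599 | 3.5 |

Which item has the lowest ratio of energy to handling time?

mussels

In descending order of E/h:
abalone: 319/0.602 = 530 kJ/min
crabs: 453/1.42 = 319 kJ/min
sea urchins: 519/2.49 = 208 kJ/min
clams: 599/3.5 = 171 kJ/min
mussels: 76.3/5.06 = 15.1 kJ/min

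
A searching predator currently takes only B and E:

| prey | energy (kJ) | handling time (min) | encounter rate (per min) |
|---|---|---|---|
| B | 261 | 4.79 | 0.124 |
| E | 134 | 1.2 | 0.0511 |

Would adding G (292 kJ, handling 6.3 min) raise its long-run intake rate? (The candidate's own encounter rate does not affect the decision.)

On B and E alone, R = ΣλE/(1+Σλh) = 39.21/1.655 = 23.69 kJ/min.
G: E/h = 292/6.3 = 46.35 kJ/min.
46.35 > 23.69, so adding G raises the average — include it.

Yes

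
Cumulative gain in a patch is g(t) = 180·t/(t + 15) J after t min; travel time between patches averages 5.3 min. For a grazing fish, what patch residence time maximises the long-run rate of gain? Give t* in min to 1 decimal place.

By the marginal value theorem, leave when the instantaneous gain rate g'(t) equals the habitat-wide average g(t)/(T + t).
g'(t) = 180·15/(t + 15)². Setting 180·15/(t+15)² = 180t/[(t+15)(5.3+t)] gives 15(5.3+t) = t(t+15), so t² = 15×5.3 = 79.5.
t* = √79.5 = 8.916 min.

8.9 min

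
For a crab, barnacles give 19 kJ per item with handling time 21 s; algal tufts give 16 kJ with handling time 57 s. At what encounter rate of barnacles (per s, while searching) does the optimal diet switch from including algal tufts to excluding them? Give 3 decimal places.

0.021 per s

The zero-one rule: include algal tufts iff E₂/h₂ > λE₁/(1+λh₁). Equality gives the switch point.
λE₁h₂ = E₂ + λE₂h₁ ⇒ λ = E₂/(E₁h₂ − E₂h₁) = 16/(1083 − 336) = 0.02142 per s.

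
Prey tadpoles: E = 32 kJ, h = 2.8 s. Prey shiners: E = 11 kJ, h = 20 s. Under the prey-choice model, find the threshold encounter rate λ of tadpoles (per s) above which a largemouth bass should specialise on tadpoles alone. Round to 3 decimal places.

0.018 per s

At the threshold, the rate on tadpoles alone equals the profitability of shiners: λ·32/(1 + λ·2.8) = 11/20 = 0.55.
Rearranging, λ(32 − 0.55×2.8) = 0.55, so λ = 0.55/30.46 = 0.01806 per s.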